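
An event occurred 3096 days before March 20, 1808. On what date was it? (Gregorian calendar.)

−366 (one year; includes Feb 29, 1808) → Mar 20, 1807 (2730 left).
−365 (one year) → Mar 20, 1806 (2365 left).
−365 (one year) → Mar 20, 1805 (2000 left).
−365 (one year) → Mar 20, 1804 (1635 left).
−366 (one year; includes Feb 29, 1804) → Mar 20, 1803 (1269 left).
−365 (one year) → Mar 20, 1802 (904 left).
−365 (one year) → Mar 20, 1801 (539 left).
−365 (one year) → Mar 20, 1800 (174 left).
−20 → Feb 28, 1800 (end of Feb, 28 days; 154 left).
−28 → Jan 31, 1800 (end of Jan, 31 days; 126 left).
−31 → Dec 31, 1799 (end of Dec, 31 days; 95 left).
−31 → Nov 30, 1799 (end of Nov, 30 days; 64 left).
−30 → Oct 31, 1799 (end of Oct, 31 days; 34 left).
−31 → Sep 30, 1799 (end of Sep, 30 days; 3 left).
−3 → Sep 27, 1799.

September 27, 1799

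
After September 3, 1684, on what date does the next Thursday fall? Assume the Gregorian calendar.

Sep 3, 1684 is a Sunday.
From Sunday to the next Thursday is 4 days.
Sep 3, 1684 + 4 = Sep 7, 1684.

September 7, 1684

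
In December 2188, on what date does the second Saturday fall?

December 1, 2188 is a Monday.
The first Saturday is therefore December 6 (5 days later).
The second Saturday is 6 + 1×7 = December 13.

December 13, 2188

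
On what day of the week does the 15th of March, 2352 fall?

Doomsday rule: the anchor day for the 2300s is Wednesday. For year 52: 52÷12 = 4 r 4, and 4÷4 = 1, so 4+4+1 = 9.
Wednesday + 9 ≡ Friday — that's 2352's doomsday.
In March the doomsday date is Mar 14.
Mar 15 is 1 day after Mar 14; 1 mod 7 = 1, so Friday + 1 = Saturday.

Saturday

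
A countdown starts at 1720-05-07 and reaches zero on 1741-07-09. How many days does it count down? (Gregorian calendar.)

May 7, 1720 → May 7, 1721: 365 days.
May 7, 1721 → May 7, 1722: 365 days.
May 7, 1722 → May 7, 1723: 365 days.
May 7, 1723 → May 7, 1724: 366 days (Feb 29, 1724 is in that span).
May 7, 1724 → May 7, 1725: 365 days.
May 7, 1725 → May 7, 1726: 365 days.
May 7, 1726 → May 7, 1727: 365 days.
May 7, 1727 → May 7, 1728: 366 days (Feb 29, 1728 is in that span).
May 7, 1728 → May 7, 1729: 365 days.
May 7, 1729 → May 7, 1730: 365 days.
May 7, 1730 → May 7, 1731: 365 days.
May 7, 1731 → May 7, 1732: 366 days (Feb 29, 1732 is in that span).
May 7, 1732 → May 7, 1733: 365 days.
May 7, 1733 → May 7, 1734: 365 days.
May 7, 1734 → May 7, 1735: 365 days.
May 7, 1735 → May 7, 1736: 366 days (Feb 29, 1736 is in that span).
May 7, 1736 → May 7, 1737: 365 days.
May 7, 1737 → May 7, 1738: 365 days.
May 7, 1738 → May 7, 1739: 365 days.
May 7, 1739 → May 7, 1740: 366 days (Feb 29, 1740 is in that span).
May 7, 1740 → May 7, 1741: 365 days.
May 7, 1741 → Jun 7, 1741: 31 days (May has 31).
Jun 7, 1741 → Jul 7, 1741: 30 days (June has 30).
Jul 7, 1741 → Jul 9, 1741: 2 days.
Total: 7733 days.

7733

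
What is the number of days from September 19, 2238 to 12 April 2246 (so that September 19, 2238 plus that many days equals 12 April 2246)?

2762

Sep 19, 2238 → Sep 19, 2239: 365 days.
Sep 19, 2239 → Sep 19, 2240: 366 days (Feb 29, 2240 is in that span).
Sep 19, 2240 → Sep 19, 2241: 365 days.
Sep 19, 2241 → Sep 19, 2242: 365 days.
Sep 19, 2242 → Sep 19, 2243: 365 days.
Sep 19, 2243 → Sep 19, 2244: 366 days (Feb 29, 2244 is in that span).
Sep 19, 2244 → Sep 19, 2245: 365 days.
Sep 19, 2245 → Oct 19, 2245: 30 days (September has 30).
Oct 19, 2245 → Nov 19, 2245: 31 days (October has 31).
Nov 19, 2245 → Dec 19, 2245: 30 days (November has 30).
Dec 19, 2245 → Jan 19, 2246: 31 days (December has 31).
Jan 19, 2246 → Feb 19, 2246: 31 days (January has 31).
Feb 19, 2246 → Mar 19, 2246: 28 days (February has 28).
Mar 19, 2246 → Apr 12, 2246: 24 days.
Total: 2762 days.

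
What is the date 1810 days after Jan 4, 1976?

+366 (one year; includes Feb 29, 1976) → Jan 4, 1977 (1444 left).
+365 (one year) → Jan 4, 1978 (1079 left).
+365 (one year) → Jan 4, 1979 (714 left).
+365 (one year) → Jan 4, 1980 (349 left).
Jan has 31 days: +28 → Feb 1, 1980 (321 left).
Feb has 29 days: +29 → Mar 1, 1980 (292 left).
Mar has 31 days: +31 → Apr 1, 1980 (261 left).
Apr has 30 days: +30 → May 1, 1980 (231 left).
May has 31 days: +31 → Jun 1, 1980 (200 left).
Jun has 30 days: +30 → Jul 1, 1980 (170 left).
Jul has 31 days: +31 → Aug 1, 1980 (139 left).
Aug has 31 days: +31 → Sep 1, 1980 (108 left).
Sep has 30 days: +30 → Oct 1, 1980 (78 left).
Oct has 31 days: +31 → Nov 1, 1980 (47 left).
Nov has 30 days: +30 → Dec 1, 1980 (17 left).
+17 → Dec 18, 1980.

December 18, 1980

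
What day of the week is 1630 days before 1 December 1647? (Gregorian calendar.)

Dec 1, 1647 is a Sunday.
1630 mod 7 = 6, so 1630 days before a Sunday is Sunday − 6 = Monday.

Monday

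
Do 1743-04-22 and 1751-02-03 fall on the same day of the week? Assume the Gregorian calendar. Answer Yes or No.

No

From Apr 22, 1743 to Feb 3, 1751 is 2844 days.
2844 mod 7 = 2, so they are different weekdays.
(Apr 22, 1743 is a Monday; Feb 3, 1751 is a Wednesday.)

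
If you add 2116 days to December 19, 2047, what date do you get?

+366 (one year; includes Feb 29, 2048) → Dec 19, 2048 (1750 left).
+365 (one year) → Dec 19, 2049 (1385 left).
+365 (one year) → Dec 19, 2050 (1020 left).
+365 (one year) → Dec 19, 2051 (655 left).
+366 (one year; includes Feb 29, 2052) → Dec 19, 2052 (289 left).
Dec has 31 days: +13 → Jan 1, 2053 (276 left).
Jan has 31 days: +31 → Feb 1, 2053 (245 left).
Feb has 28 days: +28 → Mar 1, 2053 (217 left).
Mar has 31 days: +31 → Apr 1, 2053 (186 left).
Apr has 30 days: +30 → May 1, 2053 (156 left).
May has 31 days: +31 → Jun 1, 2053 (125 left).
Jun has 30 days: +30 → Jul 1, 2053 (95 left).
Jul has 31 days: +31 → Aug 1, 2053 (64 left).
Aug has 31 days: +31 → Sep 1, 2053 (33 left).
Sep has 30 days: +30 → Oct 1, 2053 (3 left).
+3 → Oct 4, 2053.

October 4, 2053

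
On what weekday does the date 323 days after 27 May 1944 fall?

First find the weekday of May 27, 1944. Doomsday rule: the anchor day for the 1900s is Wednesday. For year 44: 44÷12 = 3 r 8, and 8÷4 = 2, so 3+8+2 = 13.
Wednesday + 13 ≡ Tuesday — that's 1944's doomsday.
In May the doomsday date is May 9.
May 27 is 18 days after May 9; 18 mod 7 = 4, so Tuesday + 4 = Saturday.
323 mod 7 = 1, so 323 days after a Saturday is Saturday + 1 = Sunday.

Sunday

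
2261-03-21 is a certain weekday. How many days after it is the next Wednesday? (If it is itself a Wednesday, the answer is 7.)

Mar 21, 2261 is a Thursday.
From Thursday to the next Wednesday is 6 days.

6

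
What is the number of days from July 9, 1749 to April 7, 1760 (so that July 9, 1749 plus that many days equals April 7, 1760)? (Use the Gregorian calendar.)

Jul 9, 1749 → Jul 9, 1750: 365 days.
Jul 9, 1750 → Jul 9, 1751: 365 days.
Jul 9, 1751 → Jul 9, 1752: 366 days (Feb 29, 1752 is in that span).
Jul 9, 1752 → Jul 9, 1753: 365 days.
Jul 9, 1753 → Jul 9, 1754: 365 days.
Jul 9, 1754 → Jul 9, 1755: 365 days.
Jul 9, 1755 → Jul 9, 1756: 366 days (Feb 29, 1756 is in that span).
Jul 9, 1756 → Jul 9, 1757: 365 days.
Jul 9, 1757 → Jul 9, 1758: 365 days.
Jul 9, 1758 → Jul 9, 1759: 365 days.
Jul 9, 1759 → Aug 9, 1759: 31 days (July has 31).
Aug 9, 1759 → Sep 9, 1759: 31 days (August has 31).
Sep 9, 1759 → Oct 9, 1759: 30 days (September has 30).
Oct 9, 1759 → Nov 9, 1759: 31 days (October has 31).
Nov 9, 1759 → Dec 9, 1759: 30 days (November has 30).
Dec 9, 1759 → Jan 9, 1760: 31 days (December has 31).
Jan 9, 1760 → Feb 9, 1760: 31 days (January has 31).
Feb 9, 1760 → Mar 9, 1760: 29 days (February has 29).
Mar 9, 1760 → Apr 7, 1760: 29 days.
Total: 3925 days.

3925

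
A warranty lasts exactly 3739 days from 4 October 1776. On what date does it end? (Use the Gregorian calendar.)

+365 (one year) → Oct 4, 1777 (3374 left).
+365 (one year) → Oct 4, 1778 (3009 left).
+365 (one year) → Oct 4, 1779 (2644 left).
+366 (one year; includes Feb 29, 1780) → Oct 4, 1780 (2278 left).
+365 (one year) → Oct 4, 1781 (1913 left).
+365 (one year) → Oct 4, 1782 (1548 left).
+365 (one year) → Oct 4, 1783 (1183 left).
+366 (one year; includes Feb 29, 1784) → Oct 4, 1784 (817 left).
+365 (one year) → Oct 4, 1785 (452 left).
+365 (one year) → Oct 4, 1786 (87 left).
Oct has 31 days: +28 → Nov 1, 1786 (59 left).
Nov has 30 days: +30 → Dec 1, 1786 (29 left).
+29 → Dec 30, 1786.

December 30, 1786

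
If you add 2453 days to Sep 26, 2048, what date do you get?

June 15, 2055

+365 (one year) → Sep 26, 2049 (2088 left).
+365 (one year) → Sep 26, 2050 (1723 left).
+365 (one year) → Sep 26, 2051 (1358 left).
+366 (one year; includes Feb 29, 2052) → Sep 26, 2052 (992 left).
+365 (one year) → Sep 26, 2053 (627 left).
+365 (one year) → Sep 26, 2054 (262 left).
Sep has 30 days: +5 → Oct 1, 2054 (257 left).
Oct has 31 days: +31 → Nov 1, 2054 (226 left).
Nov has 30 days: +30 → Dec 1, 2054 (196 left).
Dec has 31 days: +31 → Jan 1, 2055 (165 left).
Jan has 31 days: +31 → Feb 1, 2055 (134 left).
Feb has 28 days: +28 → Mar 1, 2055 (106 left).
Mar has 31 days: +31 → Apr 1, 2055 (75 left).
Apr has 30 days: +30 → May 1, 2055 (45 left).
May has 31 days: +31 → Jun 1, 2055 (14 left).
+14 → Jun 15, 2055.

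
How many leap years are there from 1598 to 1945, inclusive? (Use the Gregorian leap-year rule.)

Multiples of 4 in [1598,1945]: 87.
Of those, multiples of 100: 4 (not leap unless ÷400).
Multiples of 400: 1.
Leap years = 87 − 4 + 1 = 84.

84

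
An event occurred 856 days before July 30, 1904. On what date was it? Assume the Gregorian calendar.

−366 (one year; includes Feb 29, 1904) → Jul 30, 1903 (490 left).
−365 (one year) → Jul 30, 1902 (125 left).
−30 → Jun 30, 1902 (end of Jun, 30 days; 95 left).
−30 → May 31, 1902 (end of May, 31 days; 65 left).
−31 → Apr 30, 1902 (end of Apr, 30 days; 34 left).
−30 → Mar 31, 1902 (end of Mar, 31 days; 4 left).
−4 → Mar 27, 1902.

March 27, 1902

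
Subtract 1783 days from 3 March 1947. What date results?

April 15, 1942

−365 (one year) → Mar 3, 1946 (1418 left).
−365 (one year) → Mar 3, 1945 (1053 left).
−365 (one year) → Mar 3, 1944 (688 left).
−366 (one year; includes Feb 29, 1944) → Mar 3, 1943 (322 left).
−3 → Feb 28, 1943 (end of Feb, 28 days; 319 left).
−28 → Jan 31, 1943 (end of Jan, 31 days; 291 left).
−31 → Dec 31, 1942 (end of Dec, 31 days; 260 left).
−31 → Nov 30, 1942 (end of Nov, 30 days; 229 left).
−30 → Oct 31, 1942 (end of Oct, 31 days; 199 left).
−31 → Sep 30, 1942 (end of Sep, 30 days; 168 left).
−30 → Aug 31, 1942 (end of Aug, 31 days; 138 left).
−31 → Jul 31, 1942 (end of Jul, 31 days; 107 left).
−31 → Jun 30, 1942 (end of Jun, 30 days; 76 left).
−30 → May 31, 1942 (end of May, 31 days; 46 left).
−31 → Apr 30, 1942 (end of Apr, 30 days; 15 left).
−15 → Apr 15, 1942.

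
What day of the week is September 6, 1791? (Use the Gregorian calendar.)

Tuesday

Doomsday rule: the anchor day for the 1700s is Sunday. For year 91: 91÷12 = 7 r 7, and 7÷4 = 1, so 7+7+1 = 15.
Sunday + 15 ≡ Monday — that's 1791's doomsday.
In September the doomsday date is Sep 5.
Sep 6 is 1 day after Sep 5; 1 mod 7 = 1, so Monday + 1 = Tuesday.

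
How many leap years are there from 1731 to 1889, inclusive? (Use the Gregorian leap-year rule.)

Multiples of 4 in [1731,1889]: 40.
Of those, multiples of 100: 1 (not leap unless ÷400).
Multiples of 400: 0.
Leap years = 40 − 1 + 0 = 39.

39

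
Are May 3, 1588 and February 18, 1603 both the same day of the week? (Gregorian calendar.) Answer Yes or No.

Yes

From May 3, 1588 to Feb 18, 1603 is 5404 days.
5404 mod 7 = 0, so they are the same weekday.
(May 3, 1588 is a Tuesday; Feb 18, 1603 is a Tuesday.)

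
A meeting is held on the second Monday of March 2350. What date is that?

March 13, 2350

March 1, 2350 is a Wednesday.
The first Monday is therefore March 6 (5 days later).
The second Monday is 6 + 1×7 = March 13.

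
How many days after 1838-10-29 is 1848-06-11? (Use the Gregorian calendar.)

Oct 29, 1838 → Oct 29, 1839: 365 days.
Oct 29, 1839 → Oct 29, 1840: 366 days (Feb 29, 1840 is in that span).
Oct 29, 1840 → Oct 29, 1841: 365 days.
Oct 29, 1841 → Oct 29, 1842: 365 days.
Oct 29, 1842 → Oct 29, 1843: 365 days.
Oct 29, 1843 → Oct 29, 1844: 366 days (Feb 29, 1844 is in that span).
Oct 29, 1844 → Oct 29, 1845: 365 days.
Oct 29, 1845 → Oct 29, 1846: 365 days.
Oct 29, 1846 → Oct 29, 1847: 365 days.
Oct 29, 1847 → Nov 29, 1847: 31 days (October has 31).
Nov 29, 1847 → Dec 29, 1847: 30 days (November has 30).
Dec 29, 1847 → Jan 29, 1848: 31 days (December has 31).
Jan 29, 1848 → Feb 29, 1848: 31 days (January has 31).
Feb 29, 1848 → Mar 29, 1848: 29 days (February has 29).
Mar 29, 1848 → Apr 29, 1848: 31 days (March has 31).
Apr 29, 1848 → May 29, 1848: 30 days (April has 30).
May 29, 1848 → Jun 11, 1848: 13 days.
Total: 3513 days.

3513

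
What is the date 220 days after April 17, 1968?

Apr has 30 days: +14 → May 1, 1968 (206 left).
May has 31 days: +31 → Jun 1, 1968 (175 left).
Jun has 30 days: +30 → Jul 1, 1968 (145 left).
Jul has 31 days: +31 → Aug 1, 1968 (114 left).
Aug has 31 days: +31 → Sep 1, 1968 (83 left).
Sep has 30 days: +30 → Oct 1, 1968 (53 left).
Oct has 31 days: +31 → Nov 1, 1968 (22 left).
+22 → Nov 23, 1968.

November 23, 1968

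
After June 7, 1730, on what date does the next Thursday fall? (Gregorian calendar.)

Jun 7, 1730 is a Wednesday.
From Wednesday to the next Thursday is 1 day.
Jun 7, 1730 + 1 = Jun 8, 1730.

June 8, 1730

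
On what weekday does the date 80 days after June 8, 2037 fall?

Jun 8, 2037 is a Monday.
80 mod 7 = 3, so 80 days after a Monday is Monday + 3 = Thursday.

Thursday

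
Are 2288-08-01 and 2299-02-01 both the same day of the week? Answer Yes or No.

Yes

From Aug 1, 2288 to Feb 1, 2299 is 3836 days.
3836 mod 7 = 0, so they are the same weekday.
(Aug 1, 2288 is a Wednesday; Feb 1, 2299 is a Wednesday.)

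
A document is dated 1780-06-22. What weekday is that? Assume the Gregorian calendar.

Doomsday rule: the anchor day for the 1700s is Sunday. For year 80: 80÷12 = 6 r 8, and 8÷4 = 2, so 6+8+2 = 16.
Sunday + 16 ≡ Tuesday — that's 1780's doomsday.
In June the doomsday date is Jun 6.
Jun 22 is 16 days after Jun 6; 16 mod 7 = 2, so Tuesday + 2 = Thursday.

Thursday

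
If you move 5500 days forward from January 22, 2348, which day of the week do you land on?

Tuesday

First find the weekday of Jan 22, 2348. Doomsday rule: the anchor day for the 2300s is Wednesday. For year 48: 48÷12 = 4 r 0, and 0÷4 = 0, so 4+0+0 = 4.
Wednesday + 4 ≡ Sunday — that's 2348's doomsday.
In January the doomsday date is Jan 4 (2348 is a leap year (divisible by 4)).
Jan 22 is 18 days after Jan 4; 18 mod 7 = 4, so Sunday + 4 = Thursday.
5500 mod 7 = 5, so 5500 days after a Thursday is Thursday + 5 = Tuesday.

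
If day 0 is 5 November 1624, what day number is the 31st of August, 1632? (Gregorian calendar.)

Nov 5, 1624 → Nov 5, 1625: 365 days.
Nov 5, 1625 → Nov 5, 1626: 365 days.
Nov 5, 1626 → Nov 5, 1627: 365 days.
Nov 5, 1627 → Nov 5, 1628: 366 days (Feb 29, 1628 is in that span).
Nov 5, 1628 → Nov 5, 1629: 365 days.
Nov 5, 1629 → Nov 5, 1630: 365 days.
Nov 5, 1630 → Nov 5, 1631: 365 days.
Nov 5, 1631 → Dec 5, 1631: 30 days (November has 30).
Dec 5, 1631 → Jan 5, 1632: 31 days (December has 31).
Jan 5, 1632 → Feb 5, 1632: 31 days (January has 31).
Feb 5, 1632 → Mar 5, 1632: 29 days (February has 29).
Mar 5, 1632 → Apr 5, 1632: 31 days (March has 31).
Apr 5, 1632 → May 5, 1632: 30 days (April has 30).
May 5, 1632 → Jun 5, 1632: 31 days (May has 31).
Jun 5, 1632 → Jul 5, 1632: 30 days (June has 30).
Jul 5, 1632 → Aug 5, 1632: 31 days (July has 31).
Aug 5, 1632 → Aug 31, 1632: 26 days.
Total: 2856 days.

2856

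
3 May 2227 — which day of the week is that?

Doomsday rule: the anchor day for the 2200s is Friday. For year 27: 27÷12 = 2 r 3, and 3÷4 = 0, so 2+3+0 = 5.
Friday + 5 ≡ Wednesday — that's 2227's doomsday.
In May the doomsday date is May 9.
May 3 is 6 days before May 9; 6 mod 7 = 6, so Wednesday − 6 = Thursday.

Thursday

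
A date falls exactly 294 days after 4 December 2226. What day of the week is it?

Monday

First find the weekday of Dec 4, 2226. Doomsday rule: the anchor day for the 2200s is Friday. For year 26: 26÷12 = 2 r 2, and 2÷4 = 0, so 2+2+0 = 4.
Friday + 4 ≡ Tuesday — that's 2226's doomsday.
In December the doomsday date is Dec 12.
Dec 4 is 8 days before Dec 12; 8 mod 7 = 1, so Tuesday − 1 = Monday.
294 mod 7 = 0, so 294 days after a Monday is Monday + 0 = Monday.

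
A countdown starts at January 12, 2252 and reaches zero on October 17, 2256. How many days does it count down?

1740

Jan 12, 2252 → Jan 12, 2253: 366 days (Feb 29, 2252 is in that span).
Jan 12, 2253 → Jan 12, 2254: 365 days.
Jan 12, 2254 → Jan 12, 2255: 365 days.
Jan 12, 2255 → Jan 12, 2256: 365 days.
Jan 12, 2256 → Feb 12, 2256: 31 days (January has 31).
Feb 12, 2256 → Mar 12, 2256: 29 days (February has 29).
Mar 12, 2256 → Apr 12, 2256: 31 days (March has 31).
Apr 12, 2256 → May 12, 2256: 30 days (April has 30).
May 12, 2256 → Jun 12, 2256: 31 days (May has 31).
Jun 12, 2256 → Jul 12, 2256: 30 days (June has 30).
Jul 12, 2256 → Aug 12, 2256: 31 days (July has 31).
Aug 12, 2256 → Sep 12, 2256: 31 days (August has 31).
Sep 12, 2256 → Oct 12, 2256: 30 days (September has 30).
Oct 12, 2256 → Oct 17, 2256: 5 days.
Total: 1740 days.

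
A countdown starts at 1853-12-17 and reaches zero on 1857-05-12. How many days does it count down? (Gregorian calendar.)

1242

Dec 17, 1853 → Dec 17, 1854: 365 days.
Dec 17, 1854 → Dec 17, 1855: 365 days.
Dec 17, 1855 → Dec 17, 1856: 366 days (Feb 29, 1856 is in that span).
Dec 17, 1856 → Jan 17, 1857: 31 days (December has 31).
Jan 17, 1857 → Feb 17, 1857: 31 days (January has 31).
Feb 17, 1857 → Mar 17, 1857: 28 days (February has 28).
Mar 17, 1857 → Apr 17, 1857: 31 days (March has 31).
Apr 17, 1857 → May 12, 1857: 25 days.
Total: 1242 days.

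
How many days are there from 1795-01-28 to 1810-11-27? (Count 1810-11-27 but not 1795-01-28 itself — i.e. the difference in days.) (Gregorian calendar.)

5781

Jan 28, 1795 → Jan 28, 1796: 365 days.
Jan 28, 1796 → Jan 28, 1797: 366 days (Feb 29, 1796 is in that span).
Jan 28, 1797 → Jan 28, 1798: 365 days.
Jan 28, 1798 → Jan 28, 1799: 365 days.
Jan 28, 1799 → Jan 28, 1800: 365 days.
Jan 28, 1800 → Jan 28, 1801: 365 days.
Jan 28, 1801 → Jan 28, 1802: 365 days.
Jan 28, 1802 → Jan 28, 1803: 365 days.
Jan 28, 1803 → Jan 28, 1804: 365 days.
Jan 28, 1804 → Jan 28, 1805: 366 days (Feb 29, 1804 is in that span).
Jan 28, 1805 → Jan 28, 1806: 365 days.
Jan 28, 1806 → Jan 28, 1807: 365 days.
Jan 28, 1807 → Jan 28, 1808: 365 days.
Jan 28, 1808 → Jan 28, 1809: 366 days (Feb 29, 1808 is in that span).
Jan 28, 1809 → Jan 28, 1810: 365 days.
Jan 28, 1810 → Feb 28, 1810: 31 days (January has 31).
Feb 28, 1810 → Mar 28, 1810: 28 days (February has 28).
Mar 28, 1810 → Apr 28, 1810: 31 days (March has 31).
Apr 28, 1810 → May 28, 1810: 30 days (April has 30).
May 28, 1810 → Jun 28, 1810: 31 days (May has 31).
Jun 28, 1810 → Jul 28, 1810: 30 days (June has 30).
Jul 28, 1810 → Aug 28, 1810: 31 days (July has 31).
Aug 28, 1810 → Sep 28, 1810: 31 days (August has 31).
Sep 28, 1810 → Oct 28, 1810: 30 days (September has 30).
Oct 28, 1810 → Nov 27, 1810: 30 days.
Total: 5781 days.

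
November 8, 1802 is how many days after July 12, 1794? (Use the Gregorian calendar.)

Jul 12, 1794 → Jul 12, 1795: 365 days.
Jul 12, 1795 → Jul 12, 1796: 366 days (Feb 29, 1796 is in that span).
Jul 12, 1796 → Jul 12, 1797: 365 days.
Jul 12, 1797 → Jul 12, 1798: 365 days.
Jul 12, 1798 → Jul 12, 1799: 365 days.
Jul 12, 1799 → Jul 12, 1800: 365 days.
Jul 12, 1800 → Jul 12, 1801: 365 days.
Jul 12, 1801 → Jul 12, 1802: 365 days.
Jul 12, 1802 → Aug 12, 1802: 31 days (July has 31).
Aug 12, 1802 → Sep 12, 1802: 31 days (August has 31).
Sep 12, 1802 → Oct 12, 1802: 30 days (September has 30).
Oct 12, 1802 → Nov 8, 1802: 27 days.
Total: 3040 days.

3040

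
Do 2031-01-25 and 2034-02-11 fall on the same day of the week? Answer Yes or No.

From Jan 25, 2031 to Feb 11, 2034 is 1113 days.
1113 mod 7 = 0, so they are the same weekday.
(Jan 25, 2031 is a Saturday; Feb 11, 2034 is a Saturday.)

Yes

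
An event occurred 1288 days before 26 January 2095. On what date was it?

−365 (one year) → Jan 26, 2094 (923 left).
−365 (one year) → Jan 26, 2093 (558 left).
−366 (one year; includes Feb 29, 2092) → Jan 26, 2092 (192 left).
−26 → Dec 31, 2091 (end of Dec, 31 days; 166 left).
−31 → Nov 30, 2091 (end of Nov, 30 days; 135 left).
−30 → Oct 31, 2091 (end of Oct, 31 days; 105 left).
−31 → Sep 30, 2091 (end of Sep, 30 days; 74 left).
−30 → Aug 31, 2091 (end of Aug, 31 days; 44 left).
−31 → Jul 31, 2091 (end of Jul, 31 days; 13 left).
−13 → Jul 18, 2091.

July 18, 2091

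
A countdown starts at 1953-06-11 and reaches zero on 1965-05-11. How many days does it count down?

Jun 11, 1953 → Jun 11, 1954: 365 days.
Jun 11, 1954 → Jun 11, 1955: 365 days.
Jun 11, 1955 → Jun 11, 1956: 366 days (Feb 29, 1956 is in that span).
Jun 11, 1956 → Jun 11, 1957: 365 days.
Jun 11, 1957 → Jun 11, 1958: 365 days.
Jun 11, 1958 → Jun 11, 1959: 365 days.
Jun 11, 1959 → Jun 11, 1960: 366 days (Feb 29, 1960 is in that span).
Jun 11, 1960 → Jun 11, 1961: 365 days.
Jun 11, 1961 → Jun 11, 1962: 365 days.
Jun 11, 1962 → Jun 11, 1963: 365 days.
Jun 11, 1963 → Jun 11, 1964: 366 days (Feb 29, 1964 is in that span).
Jun 11, 1964 → Jul 11, 1964: 30 days (June has 30).
Jul 11, 1964 → Aug 11, 1964: 31 days (July has 31).
Aug 11, 1964 → Sep 11, 1964: 31 days (August has 31).
Sep 11, 1964 → Oct 11, 1964: 30 days (September has 30).
Oct 11, 1964 → Nov 11, 1964: 31 days (October has 31).
Nov 11, 1964 → Dec 11, 1964: 30 days (November has 30).
Dec 11, 1964 → Jan 11, 1965: 31 days (December has 31).
Jan 11, 1965 → Feb 11, 1965: 31 days (January has 31).
Feb 11, 1965 → Mar 11, 1965: 28 days (February has 28).
Mar 11, 1965 → Apr 11, 1965: 31 days (March has 31).
Apr 11, 1965 → May 11, 1965: 30 days.
Total: 4352 days.

4352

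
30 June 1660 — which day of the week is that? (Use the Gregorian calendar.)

Wednesday

Doomsday rule: the anchor day for the 1600s is Tuesday. For year 60: 60÷12 = 5 r 0, and 0÷4 = 0, so 5+0+0 = 5.
Tuesday + 5 ≡ Sunday — that's 1660's doomsday.
In June the doomsday date is Jun 6.
Jun 30 is 24 days after Jun 6; 24 mod 7 = 3, so Sunday + 3 = Wednesday.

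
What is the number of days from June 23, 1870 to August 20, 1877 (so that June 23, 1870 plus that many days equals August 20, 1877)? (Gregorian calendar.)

Jun 23, 1870 → Jun 23, 1871: 365 days.
Jun 23, 1871 → Jun 23, 1872: 366 days (Feb 29, 1872 is in that span).
Jun 23, 1872 → Jun 23, 1873: 365 days.
Jun 23, 1873 → Jun 23, 1874: 365 days.
Jun 23, 1874 → Jun 23, 1875: 365 days.
Jun 23, 1875 → Jun 23, 1876: 366 days (Feb 29, 1876 is in that span).
Jun 23, 1876 → Jun 23, 1877: 365 days.
Jun 23, 1877 → Jul 23, 1877: 30 days (June has 30).
Jul 23, 1877 → Aug 20, 1877: 28 days.
Total: 2615 days.

2615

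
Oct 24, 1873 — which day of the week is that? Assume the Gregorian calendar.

Friday

Doomsday rule: the anchor day for the 1800s is Friday. For year 73: 73÷12 = 6 r 1, and 1÷4 = 0, so 6+1+0 = 7.
Friday + 7 ≡ Friday — that's 1873's doomsday.
In October the doomsday date is Oct 10.
Oct 24 is 14 days after Oct 10; 14 mod 7 = 0, so Friday + 0 = Friday.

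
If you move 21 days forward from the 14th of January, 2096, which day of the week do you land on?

Saturday

First find the weekday of Jan 14, 2096. Doomsday rule: the anchor day for the 2000s is Tuesday. For year 96: 96÷12 = 8 r 0, and 0÷4 = 0, so 8+0+0 = 8.
Tuesday + 8 ≡ Wednesday — that's 2096's doomsday.
In January the doomsday date is Jan 4 (2096 is a leap year (divisible by 4)).
Jan 14 is 10 days after Jan 4; 10 mod 7 = 3, so Wednesday + 3 = Saturday.
21 mod 7 = 0, so 21 days after a Saturday is Saturday + 0 = Saturday.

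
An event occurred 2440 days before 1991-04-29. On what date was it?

−365 (one year) → Apr 29, 1990 (2075 left).
−365 (one year) → Apr 29, 1989 (1710 left).
−365 (one year) → Apr 29, 1988 (1345 left).
−366 (one year; includes Feb 29, 1988) → Apr 29, 1987 (979 left).
−365 (one year) → Apr 29, 1986 (614 left).
−365 (one year) → Apr 29, 1985 (249 left).
−29 → Mar 31, 1985 (end of Mar, 31 days; 220 left).
−31 → Feb 28, 1985 (end of Feb, 28 days; 189 left).
−28 → Jan 31, 1985 (end of Jan, 31 days; 161 left).
−31 → Dec 31, 1984 (end of Dec, 31 days; 130 left).
−31 → Nov 30, 1984 (end of Nov, 30 days; 99 left).
−30 → Oct 31, 1984 (end of Oct, 31 days; 69 left).
−31 → Sep 30, 1984 (end of Sep, 30 days; 38 left).
−30 → Aug 31, 1984 (end of Aug, 31 days; 8 left).
−8 → Aug 23, 1984.

August 23, 1984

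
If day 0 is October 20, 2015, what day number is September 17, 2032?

6177

Oct 20, 2015 → Oct 20, 2016: 366 days (Feb 29, 2016 is in that span).
Oct 20, 2016 → Oct 20, 2017: 365 days.
Oct 20, 2017 → Oct 20, 2018: 365 days.
Oct 20, 2018 → Oct 20, 2019: 365 days.
Oct 20, 2019 → Oct 20, 2020: 366 days (Feb 29, 2020 is in that span).
Oct 20, 2020 → Oct 20, 2021: 365 days.
Oct 20, 2021 → Oct 20, 2022: 365 days.
Oct 20, 2022 → Oct 20, 2023: 365 days.
Oct 20, 2023 → Oct 20, 2024: 366 days (Feb 29, 2024 is in that span).
Oct 20, 2024 → Oct 20, 2025: 365 days.
Oct 20, 2025 → Oct 20, 2026: 365 days.
Oct 20, 2026 → Oct 20, 2027: 365 days.
Oct 20, 2027 → Oct 20, 2028: 366 days (Feb 29, 2028 is in that span).
Oct 20, 2028 → Oct 20, 2029: 365 days.
Oct 20, 2029 → Oct 20, 2030: 365 days.
Oct 20, 2030 → Oct 20, 2031: 365 days.
Oct 20, 2031 → Nov 20, 2031: 31 days (October has 31).
Nov 20, 2031 → Dec 20, 2031: 30 days (November has 30).
Dec 20, 2031 → Jan 20, 2032: 31 days (December has 31).
Jan 20, 2032 → Feb 20, 2032: 31 days (January has 31).
Feb 20, 2032 → Mar 20, 2032: 29 days (February has 29).
Mar 20, 2032 → Apr 20, 2032: 31 days (March has 31).
Apr 20, 2032 → May 20, 2032: 30 days (April has 30).
May 20, 2032 → Jun 20, 2032: 31 days (May has 31).
Jun 20, 2032 → Jul 20, 2032: 30 days (June has 30).
Jul 20, 2032 → Aug 20, 2032: 31 days (July has 31).
Aug 20, 2032 → Sep 17, 2032: 28 days.
Total: 6177 days.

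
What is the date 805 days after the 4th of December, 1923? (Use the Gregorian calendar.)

February 16, 1926

+366 (one year; includes Feb 29, 1924) → Dec 4, 1924 (439 left).
+365 (one year) → Dec 4, 1925 (74 left).
Dec has 31 days: +28 → Jan 1, 1926 (46 left).
Jan has 31 days: +31 → Feb 1, 1926 (15 left).
+15 → Feb 16, 1926.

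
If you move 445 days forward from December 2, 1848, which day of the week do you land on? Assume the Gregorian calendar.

Wednesday

First find the weekday of Dec 2, 1848. Doomsday rule: the anchor day for the 1800s is Friday. For year 48: 48÷12 = 4 r 0, and 0÷4 = 0, so 4+0+0 = 4.
Friday + 4 ≡ Tuesday — that's 1848's doomsday.
In December the doomsday date is Dec 12.
Dec 2 is 10 days before Dec 12; 10 mod 7 = 3, so Tuesday − 3 = Saturday.
445 mod 7 = 4, so 445 days after a Saturday is Saturday + 4 = Wednesday.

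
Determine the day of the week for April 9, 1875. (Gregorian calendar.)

Friday

Doomsday rule: the anchor day for the 1800s is Friday. For year 75: 75÷12 = 6 r 3, and 3÷4 = 0, so 6+3+0 = 9.
Friday + 9 ≡ Sunday — that's 1875's doomsday.
In April the doomsday date is Apr 4.
Apr 9 is 5 days after Apr 4; 5 mod 7 = 5, so Sunday + 5 = Friday.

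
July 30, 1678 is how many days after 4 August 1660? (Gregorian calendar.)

6569

Aug 4, 1660 → Aug 4, 1661: 365 days.
Aug 4, 1661 → Aug 4, 1662: 365 days.
Aug 4, 1662 → Aug 4, 1663: 365 days.
Aug 4, 1663 → Aug 4, 1664: 366 days (Feb 29, 1664 is in that span).
Aug 4, 1664 → Aug 4, 1665: 365 days.
Aug 4, 1665 → Aug 4, 1666: 365 days.
Aug 4, 1666 → Aug 4, 1667: 365 days.
Aug 4, 1667 → Aug 4, 1668: 366 days (Feb 29, 1668 is in that span).
Aug 4, 1668 → Aug 4, 1669: 365 days.
Aug 4, 1669 → Aug 4, 1670: 365 days.
Aug 4, 1670 → Aug 4, 1671: 365 days.
Aug 4, 1671 → Aug 4, 1672: 366 days (Feb 29, 1672 is in that span).
Aug 4, 1672 → Aug 4, 1673: 365 days.
Aug 4, 1673 → Aug 4, 1674: 365 days.
Aug 4, 1674 → Aug 4, 1675: 365 days.
Aug 4, 1675 → Aug 4, 1676: 366 days (Feb 29, 1676 is in that span).
Aug 4, 1676 → Aug 4, 1677: 365 days.
Aug 4, 1677 → Sep 4, 1677: 31 days (August has 31).
Sep 4, 1677 → Oct 4, 1677: 30 days (September has 30).
Oct 4, 1677 → Nov 4, 1677: 31 days (October has 31).
Nov 4, 1677 → Dec 4, 1677: 30 days (November has 30).
Dec 4, 1677 → Jan 4, 1678: 31 days (December has 31).
Jan 4, 1678 → Feb 4, 1678: 31 days (January has 31).
Feb 4, 1678 → Mar 4, 1678: 28 days (February has 28).
Mar 4, 1678 → Apr 4, 1678: 31 days (March has 31).
Apr 4, 1678 → May 4, 1678: 30 days (April has 30).
May 4, 1678 → Jun 4, 1678: 31 days (May has 31).
Jun 4, 1678 → Jul 4, 1678: 30 days (June has 30).
Jul 4, 1678 → Jul 30, 1678: 26 days.
Total: 6569 days.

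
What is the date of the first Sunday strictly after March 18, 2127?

Mar 18, 2127 is a Tuesday.
From Tuesday to the next Sunday is 5 days.
Mar 18, 2127 + 5 = Mar 23, 2127.

March 23, 2127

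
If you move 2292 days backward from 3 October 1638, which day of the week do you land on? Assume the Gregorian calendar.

Thursday

First find the weekday of Oct 3, 1638. Doomsday rule: the anchor day for the 1600s is Tuesday. For year 38: 38÷12 = 3 r 2, and 2÷4 = 0, so 3+2+0 = 5.
Tuesday + 5 ≡ Sunday — that's 1638's doomsday.
In October the doomsday date is Oct 10.
Oct 3 is 7 days before Oct 10; 7 mod 7 = 0, so Sunday − 0 = Sunday.
2292 mod 7 = 3, so 2292 days before a Sunday is Sunday − 3 = Thursday.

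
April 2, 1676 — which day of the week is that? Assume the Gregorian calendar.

Thursday

Doomsday rule: the anchor day for the 1600s is Tuesday. For year 76: 76÷12 = 6 r 4, and 4÷4 = 1, so 6+4+1 = 11.
Tuesday + 11 ≡ Saturday — that's 1676's doomsday.
In April the doomsday date is Apr 4.
Apr 2 is 2 days before Apr 4; 2 mod 7 = 2, so Saturday − 2 = Thursday.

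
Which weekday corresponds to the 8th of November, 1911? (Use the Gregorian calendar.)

Wednesday

Doomsday rule: the anchor day for the 1900s is Wednesday. For year 11: 11÷12 = 0 r 11, and 11÷4 = 2, so 0+11+2 = 13.
Wednesday + 13 ≡ Tuesday — that's 1911's doomsday.
In November the doomsday date is Nov 7.
Nov 8 is 1 day after Nov 7; 1 mod 7 = 1, so Tuesday + 1 = Wednesday.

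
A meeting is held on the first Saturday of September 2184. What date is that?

September 4, 2184

September 1, 2184 is a Wednesday.
The first Saturday is therefore September 4 (3 days later).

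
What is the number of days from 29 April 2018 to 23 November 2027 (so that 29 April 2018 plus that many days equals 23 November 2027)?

3495

Apr 29, 2018 → Apr 29, 2019: 365 days.
Apr 29, 2019 → Apr 29, 2020: 366 days (Feb 29, 2020 is in that span).
Apr 29, 2020 → Apr 29, 2021: 365 days.
Apr 29, 2021 → Apr 29, 2022: 365 days.
Apr 29, 2022 → Apr 29, 2023: 365 days.
Apr 29, 2023 → Apr 29, 2024: 366 days (Feb 29, 2024 is in that span).
Apr 29, 2024 → Apr 29, 2025: 365 days.
Apr 29, 2025 → Apr 29, 2026: 365 days.
Apr 29, 2026 → Apr 29, 2027: 365 days.
Apr 29, 2027 → May 29, 2027: 30 days (April has 30).
May 29, 2027 → Jun 29, 2027: 31 days (May has 31).
Jun 29, 2027 → Jul 29, 2027: 30 days (June has 30).
Jul 29, 2027 → Aug 29, 2027: 31 days (July has 31).
Aug 29, 2027 → Sep 29, 2027: 31 days (August has 31).
Sep 29, 2027 → Oct 29, 2027: 30 days (September has 30).
Oct 29, 2027 → Nov 23, 2027: 25 days.
Total: 3495 days.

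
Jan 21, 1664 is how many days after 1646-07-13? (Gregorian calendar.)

6401

Jul 13, 1646 → Jul 13, 1647: 365 days.
Jul 13, 1647 → Jul 13, 1648: 366 days (Feb 29, 1648 is in that span).
Jul 13, 1648 → Jul 13, 1649: 365 days.
Jul 13, 1649 → Jul 13, 1650: 365 days.
Jul 13, 1650 → Jul 13, 1651: 365 days.
Jul 13, 1651 → Jul 13, 1652: 366 days (Feb 29, 1652 is in that span).
Jul 13, 1652 → Jul 13, 1653: 365 days.
Jul 13, 1653 → Jul 13, 1654: 365 days.
Jul 13, 1654 → Jul 13, 1655: 365 days.
Jul 13, 1655 → Jul 13, 1656: 366 days (Feb 29, 1656 is in that span).
Jul 13, 1656 → Jul 13, 1657: 365 days.
Jul 13, 1657 → Jul 13, 1658: 365 days.
Jul 13, 1658 → Jul 13, 1659: 365 days.
Jul 13, 1659 → Jul 13, 1660: 366 days (Feb 29, 1660 is in that span).
Jul 13, 1660 → Jul 13, 1661: 365 days.
Jul 13, 1661 → Jul 13, 1662: 365 days.
Jul 13, 1662 → Jul 13, 1663: 365 days.
Jul 13, 1663 → Aug 13, 1663: 31 days (July has 31).
Aug 13, 1663 → Sep 13, 1663: 31 days (August has 31).
Sep 13, 1663 → Oct 13, 1663: 30 days (September has 30).
Oct 13, 1663 → Nov 13, 1663: 31 days (October has 31).
Nov 13, 1663 → Dec 13, 1663: 30 days (November has 30).
Dec 13, 1663 → Jan 13, 1664: 31 days (December has 31).
Jan 13, 1664 → Jan 21, 1664: 8 days.
Total: 6401 days.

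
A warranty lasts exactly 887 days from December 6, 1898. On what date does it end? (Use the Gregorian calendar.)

May 12, 1901

+365 (one year) → Dec 6, 1899 (522 left).
+365 (one year) → Dec 6, 1900 (157 left).
Dec has 31 days: +26 → Jan 1, 1901 (131 left).
Jan has 31 days: +31 → Feb 1, 1901 (100 left).
Feb has 28 days: +28 → Mar 1, 1901 (72 left).
Mar has 31 days: +31 → Apr 1, 1901 (41 left).
Apr has 30 days: +30 → May 1, 1901 (11 left).
+11 → May 12, 1901.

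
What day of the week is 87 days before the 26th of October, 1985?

Wednesday

First find the weekday of Oct 26, 1985. Doomsday rule: the anchor day for the 1900s is Wednesday. For year 85: 85÷12 = 7 r 1, and 1÷4 = 0, so 7+1+0 = 8.
Wednesday + 8 ≡ Thursday — that's 1985's doomsday.
In October the doomsday date is Oct 10.
Oct 26 is 16 days after Oct 10; 16 mod 7 = 2, so Thursday + 2 = Saturday.
87 mod 7 = 3, so 87 days before a Saturday is Saturday − 3 = Wednesday.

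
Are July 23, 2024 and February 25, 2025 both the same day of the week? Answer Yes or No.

Yes

From Jul 23, 2024 to Feb 25, 2025 is 217 days.
217 mod 7 = 0, so they are the same weekday.
(Jul 23, 2024 is a Tuesday; Feb 25, 2025 is a Tuesday.)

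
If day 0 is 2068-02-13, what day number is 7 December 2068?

298

Feb 13, 2068 → Mar 13, 2068: 29 days (February has 29).
Mar 13, 2068 → Apr 13, 2068: 31 days (March has 31).
Apr 13, 2068 → May 13, 2068: 30 days (April has 30).
May 13, 2068 → Jun 13, 2068: 31 days (May has 31).
Jun 13, 2068 → Jul 13, 2068: 30 days (June has 30).
Jul 13, 2068 → Aug 13, 2068: 31 days (July has 31).
Aug 13, 2068 → Sep 13, 2068: 31 days (August has 31).
Sep 13, 2068 → Oct 13, 2068: 30 days (September has 30).
Oct 13, 2068 → Nov 13, 2068: 31 days (October has 31).
Nov 13, 2068 → Dec 7, 2068: 24 days.
Total: 298 days.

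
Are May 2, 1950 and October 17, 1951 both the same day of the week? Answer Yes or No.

No

From May 2, 1950 to Oct 17, 1951 is 533 days.
533 mod 7 = 1, so they are different weekdays.
(May 2, 1950 is a Tuesday; Oct 17, 1951 is a Wednesday.)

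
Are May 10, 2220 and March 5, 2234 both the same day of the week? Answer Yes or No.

From May 10, 2220 to Mar 5, 2234 is 5047 days.
5047 mod 7 = 0, so they are the same weekday.
(May 10, 2220 is a Wednesday; Mar 5, 2234 is a Wednesday.)

Yes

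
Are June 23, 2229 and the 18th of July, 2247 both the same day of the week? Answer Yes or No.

No

From Jun 23, 2229 to Jul 18, 2247 is 6599 days.
6599 mod 7 = 5, so they are different weekdays.
(Jun 23, 2229 is a Tuesday; Jul 18, 2247 is a Sunday.)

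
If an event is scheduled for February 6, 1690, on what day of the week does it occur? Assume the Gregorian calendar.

Monday

Doomsday rule: the anchor day for the 1600s is Tuesday. For year 90: 90÷12 = 7 r 6, and 6÷4 = 1, so 7+6+1 = 14.
Tuesday + 14 ≡ Tuesday — that's 1690's doomsday.
In February the doomsday date is Feb 28 (1690 is not a leap year).
Feb 6 is 22 days before Feb 28; 22 mod 7 = 1, so Tuesday − 1 = Monday.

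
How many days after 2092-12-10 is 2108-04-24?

5613

Dec 10, 2092 → Dec 10, 2093: 365 days.
Dec 10, 2093 → Dec 10, 2094: 365 days.
Dec 10, 2094 → Dec 10, 2095: 365 days.
Dec 10, 2095 → Dec 10, 2096: 366 days (Feb 29, 2096 is in that span).
Dec 10, 2096 → Dec 10, 2097: 365 days.
Dec 10, 2097 → Dec 10, 2098: 365 days.
Dec 10, 2098 → Dec 10, 2099: 365 days.
Dec 10, 2099 → Dec 10, 2100: 365 days.
Dec 10, 2100 → Dec 10, 2101: 365 days.
Dec 10, 2101 → Dec 10, 2102: 365 days.
Dec 10, 2102 → Dec 10, 2103: 365 days.
Dec 10, 2103 → Dec 10, 2104: 366 days (Feb 29, 2104 is in that span).
Dec 10, 2104 → Dec 10, 2105: 365 days.
Dec 10, 2105 → Dec 10, 2106: 365 days.
Dec 10, 2106 → Dec 10, 2107: 365 days.
Dec 10, 2107 → Jan 10, 2108: 31 days (December has 31).
Jan 10, 2108 → Feb 10, 2108: 31 days (January has 31).
Feb 10, 2108 → Mar 10, 2108: 29 days (February has 29).
Mar 10, 2108 → Apr 10, 2108: 31 days (March has 31).
Apr 10, 2108 → Apr 24, 2108: 14 days.
Total: 5613 days.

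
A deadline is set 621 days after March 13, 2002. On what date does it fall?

November 24, 2003

+365 (one year) → Mar 13, 2003 (256 left).
Mar has 31 days: +19 → Apr 1, 2003 (237 left).
Apr has 30 days: +30 → May 1, 2003 (207 left).
May has 31 days: +31 → Jun 1, 2003 (176 left).
Jun has 30 days: +30 → Jul 1, 2003 (146 left).
Jul has 31 days: +31 → Aug 1, 2003 (115 left).
Aug has 31 days: +31 → Sep 1, 2003 (84 left).
Sep has 30 days: +30 → Oct 1, 2003 (54 left).
Oct has 31 days: +31 → Nov 1, 2003 (23 left).
+23 → Nov 24, 2003.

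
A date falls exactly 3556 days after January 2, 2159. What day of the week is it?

First find the weekday of Jan 2, 2159. Doomsday rule: the anchor day for the 2100s is Sunday. For year 59: 59÷12 = 4 r 11, and 11÷4 = 2, so 4+11+2 = 17.
Sunday + 17 ≡ Wednesday — that's 2159's doomsday.
In January the doomsday date is Jan 3 (2159 is not a leap year).
Jan 2 is 1 day before Jan 3; 1 mod 7 = 1, so Wednesday − 1 = Tuesday.
3556 mod 7 = 0, so 3556 days after a Tuesday is Tuesday + 0 = Tuesday.

Tuesday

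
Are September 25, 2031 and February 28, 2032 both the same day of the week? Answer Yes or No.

From Sep 25, 2031 to Feb 28, 2032 is 156 days.
156 mod 7 = 2, so they are different weekdays.
(Sep 25, 2031 is a Thursday; Feb 28, 2032 is a Saturday.)

No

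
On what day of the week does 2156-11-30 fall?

Tuesday

Doomsday rule: the anchor day for the 2100s is Sunday. For year 56: 56÷12 = 4 r 8, and 8÷4 = 2, so 4+8+2 = 14.
Sunday + 14 ≡ Sunday — that's 2156's doomsday.
In November the doomsday date is Nov 7.
Nov 30 is 23 days after Nov 7; 23 mod 7 = 2, so Sunday + 2 = Tuesday.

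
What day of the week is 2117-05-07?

Doomsday rule: the anchor day for the 2100s is Sunday. For year 17: 17÷12 = 1 r 5, and 5÷4 = 1, so 1+5+1 = 7.
Sunday + 7 ≡ Sunday — that's 2117's doomsday.
In May the doomsday date is May 9.
May 7 is 2 days before May 9; 2 mod 7 = 2, so Sunday − 2 = Friday.

Friday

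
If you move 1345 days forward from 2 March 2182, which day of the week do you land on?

Mar 2, 2182 is a Saturday.
1345 mod 7 = 1, so 1345 days after a Saturday is Saturday + 1 = Sunday.

Sunday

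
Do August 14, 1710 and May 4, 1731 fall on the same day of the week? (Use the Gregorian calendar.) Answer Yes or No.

From Aug 14, 1710 to May 4, 1731 is 7568 days.
7568 mod 7 = 1, so they are different weekdays.
(Aug 14, 1710 is a Thursday; May 4, 1731 is a Friday.)

No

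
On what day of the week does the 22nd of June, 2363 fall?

Doomsday rule: the anchor day for the 2300s is Wednesday. For year 63: 63÷12 = 5 r 3, and 3÷4 = 0, so 5+3+0 = 8.
Wednesday + 8 ≡ Thursday — that's 2363's doomsday.
In June the doomsday date is Jun 6.
Jun 22 is 16 days after Jun 6; 16 mod 7 = 2, so Thursday + 2 = Saturday.

Saturday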